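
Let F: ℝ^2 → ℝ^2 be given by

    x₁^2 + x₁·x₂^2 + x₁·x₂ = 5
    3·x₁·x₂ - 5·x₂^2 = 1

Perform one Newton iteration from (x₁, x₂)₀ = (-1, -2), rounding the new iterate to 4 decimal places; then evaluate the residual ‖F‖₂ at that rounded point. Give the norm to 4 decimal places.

At (-1, -2): F = (-6.0000, -15.0000).
Jacobian J = [[2·x₁ + x₂^2 + x₂, 2·x₁·x₂ + x₁], [3·x₂, 3·x₁ - 10·x₂]].
At the point, J = [[0.0000, 3.0000], [-6.0000, 17.0000]] (det J = 18.0000).
Solving J·Δ = −F gives Δ = (3.1667, 2.0000).
Then the next iterate is (x₁, x₂)₁ = (2.1667, 0.0000).
Re-evaluating at (2.1667, 0.0000): F = (-0.305411, -1.0000), so ‖F‖₂ = 1.0456.

1.0456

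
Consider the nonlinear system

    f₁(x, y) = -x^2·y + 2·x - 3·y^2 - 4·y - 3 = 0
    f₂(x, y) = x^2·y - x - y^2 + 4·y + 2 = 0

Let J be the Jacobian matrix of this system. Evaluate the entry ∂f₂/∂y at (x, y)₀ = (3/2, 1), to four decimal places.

4.2500

∂f₂/∂y = x^2 - 2·y + 4.
At (3/2, 1) this is 4.2500.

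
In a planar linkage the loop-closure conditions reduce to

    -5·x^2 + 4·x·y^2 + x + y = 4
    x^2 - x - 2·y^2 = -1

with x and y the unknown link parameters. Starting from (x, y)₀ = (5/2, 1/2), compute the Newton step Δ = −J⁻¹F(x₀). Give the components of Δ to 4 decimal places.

(-6.3750, -10.6250)

At (5/2, 1/2): F = (-29.7500, 4.2500).
Jacobian J = [[-10·x + 4·y^2 + 1, 8·x·y + 1], [2·x - 1, -4·y]].
At the point, J = [[-23.0000, 11.0000], [4.0000, -2.0000]] (det J = 2.0000).
Solving J·Δ = −F gives Δ = (-6.3750, -10.6250).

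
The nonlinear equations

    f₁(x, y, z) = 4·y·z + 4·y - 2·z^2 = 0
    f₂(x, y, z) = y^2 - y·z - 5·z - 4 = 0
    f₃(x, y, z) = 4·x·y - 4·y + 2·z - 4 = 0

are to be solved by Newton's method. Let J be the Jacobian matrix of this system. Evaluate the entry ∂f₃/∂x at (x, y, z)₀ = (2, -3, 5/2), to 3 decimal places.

∂f₃/∂x = 4·y.
At (2, -3, 5/2) this is -12.000.

-12.000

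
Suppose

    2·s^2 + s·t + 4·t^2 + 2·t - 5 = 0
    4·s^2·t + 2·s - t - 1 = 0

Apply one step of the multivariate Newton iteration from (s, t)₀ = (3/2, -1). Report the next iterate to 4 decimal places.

(-3.9000, -7.0000)

At (3/2, -1): F = (0.0000, -6.0000).
Jacobian J = [[4·s + t, s + 8·t + 2], [8·s·t + 2, 4·s^2 - 1]].
At the point, J = [[5.0000, -4.5000], [-10.0000, 8.0000]] (det J = -5.0000).
Solving J·Δ = −F gives Δ = (-5.4000, -6.0000).
Then the next iterate is (s, t)₁ = (-3.9000, -7.0000).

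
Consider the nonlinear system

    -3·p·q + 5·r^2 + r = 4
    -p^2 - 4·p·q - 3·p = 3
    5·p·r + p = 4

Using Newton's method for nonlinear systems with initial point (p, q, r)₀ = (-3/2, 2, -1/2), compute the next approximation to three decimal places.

(0.693, 3.049, -1.172)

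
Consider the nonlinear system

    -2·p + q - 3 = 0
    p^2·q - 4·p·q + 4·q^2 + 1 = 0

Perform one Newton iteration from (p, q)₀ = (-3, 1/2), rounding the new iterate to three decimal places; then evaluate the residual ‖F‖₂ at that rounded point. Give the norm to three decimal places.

At (-3, 1/2): F = (3.500, 12.500).
Jacobian J = [[-2, 1], [2·p·q - 4·q, p^2 - 4·p + 8·q]].
At the point, J = [[-2.000, 1.000], [-5.000, 25.000]] (det J = -45.000).
Solving J·Δ = −F gives Δ = (1.667, -0.167).
Then the next iterate is (p, q)₁ = (-1.333, 0.333).
Re-evaluating at (-1.333, 0.333): F = (-0.001, 3.81082), so ‖F‖₂ = 3.811.

3.811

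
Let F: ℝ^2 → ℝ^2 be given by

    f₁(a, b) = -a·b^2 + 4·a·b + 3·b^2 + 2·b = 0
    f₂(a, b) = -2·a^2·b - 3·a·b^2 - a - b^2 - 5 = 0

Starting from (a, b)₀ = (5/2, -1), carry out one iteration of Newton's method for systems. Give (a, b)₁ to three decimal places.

(2.350, -0.023)

At (5/2, -1): F = (-11.500, -3.500).
Jacobian J = [[-b^2 + 4·b, -2·a·b + 4·a + 6·b + 2], [-4·a·b - 3·b^2 - 1, -2·a^2 - 6·a·b - 2·b]].
At the point, J = [[-5.000, 11.000], [6.000, 4.500]] (det J = -88.500).
Solving J·Δ = −F gives Δ = (-0.150, 0.977).
Then the next iterate is (a, b)₁ = (2.350, -0.023).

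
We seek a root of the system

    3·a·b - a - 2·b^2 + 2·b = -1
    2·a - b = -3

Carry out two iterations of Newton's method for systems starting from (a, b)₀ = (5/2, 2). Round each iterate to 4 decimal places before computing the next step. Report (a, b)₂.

At (5/2, 2): F = (9.5000, 6.0000).
Jacobian J = [[3·b - 1, 3·a - 4·b + 2], [2, -1]].
At the point, J = [[5.0000, 1.5000], [2.0000, -1.0000]] (det J = -8.0000).
Solving J·Δ = −F gives Δ = (-2.3125, 1.3750).
Then the next iterate is (a, b)₁ = (0.1875, 3.3750).
Round to (0.1875, 3.3750) and repeat: F = (-13.320312, 0.0000), J = [[9.1250, -10.9375], [2.0000, -1.0000]].
Δ = (-1.0447, -2.0895), so (a, b)₂ = (-0.8572, 1.2855).

(-0.8572, 1.2855)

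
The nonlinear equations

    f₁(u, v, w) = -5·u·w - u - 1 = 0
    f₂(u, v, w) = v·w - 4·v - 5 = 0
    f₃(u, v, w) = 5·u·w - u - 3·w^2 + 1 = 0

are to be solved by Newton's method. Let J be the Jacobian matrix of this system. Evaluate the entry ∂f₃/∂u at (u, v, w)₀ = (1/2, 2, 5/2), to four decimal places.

11.5000

∂f₃/∂u = 5·w - 1.
At (1/2, 2, 5/2) this is 11.5000.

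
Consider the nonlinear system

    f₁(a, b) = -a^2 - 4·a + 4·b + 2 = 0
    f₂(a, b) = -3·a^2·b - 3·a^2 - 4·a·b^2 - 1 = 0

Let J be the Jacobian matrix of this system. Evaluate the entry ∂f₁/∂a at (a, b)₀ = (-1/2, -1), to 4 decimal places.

∂f₁/∂a = -2·a - 4.
At (-1/2, -1) this is -3.0000.

-3.0000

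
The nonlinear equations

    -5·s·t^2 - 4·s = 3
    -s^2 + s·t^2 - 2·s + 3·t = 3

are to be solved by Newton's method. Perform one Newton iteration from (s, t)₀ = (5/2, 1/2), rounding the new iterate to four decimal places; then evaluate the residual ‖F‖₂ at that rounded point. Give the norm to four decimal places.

5.7852

At (5/2, 1/2): F = (-16.1250, -12.1250).
Jacobian J = [[-5·t^2 - 4, -10·s·t], [-2·s + t^2 - 2, 2·s·t + 3]].
At the point, J = [[-5.2500, -12.5000], [-6.7500, 5.5000]] (det J = -113.2500).
Solving J·Δ = −F gives Δ = (-2.1214, -0.3990).
Then the next iterate is (s, t)₁ = (0.3786, 0.1010).
Re-evaluating at (0.3786, 0.1010): F = (-4.533710, -3.593676), so ‖F‖₂ = 5.7852.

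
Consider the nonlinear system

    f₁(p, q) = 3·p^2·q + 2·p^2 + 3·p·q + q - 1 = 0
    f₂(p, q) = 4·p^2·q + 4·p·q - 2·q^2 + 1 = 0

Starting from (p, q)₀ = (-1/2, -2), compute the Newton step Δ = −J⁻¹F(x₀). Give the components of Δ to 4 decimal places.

(-0.4107, 0.7143)

At (-1/2, -2): F = (-1.0000, -5.0000).
Jacobian J = [[6·p·q + 4·p + 3·q, 3·p^2 + 3·p + 1], [8·p·q + 4·q, 4·p^2 + 4·p - 4·q]].
At the point, J = [[-2.0000, 0.2500], [0.0000, 7.0000]] (det J = -14.0000).
Solving J·Δ = −F gives Δ = (-0.4107, 0.7143).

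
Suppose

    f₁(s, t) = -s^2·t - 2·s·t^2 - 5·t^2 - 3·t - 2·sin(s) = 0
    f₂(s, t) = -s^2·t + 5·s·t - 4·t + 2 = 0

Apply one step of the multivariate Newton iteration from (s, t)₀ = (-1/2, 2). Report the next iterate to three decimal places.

(-0.232, 0.773)

At (-1/2, 2): F = (-21.54115, -11.500).
Jacobian J = [[-2·s·t - 2·t^2 - 2·cos(s), -s^2 - 4·s·t - 10·t - 3], [-2·s·t + 5·t, -s^2 + 5·s - 4]].
At the point, J = [[-7.75517, -19.250], [12.000, -6.750]] (det J = 283.34736).
Solving J·Δ = −F gives Δ = (0.268, -1.227).
Then the next iterate is (s, t)₁ = (-0.232, 0.773).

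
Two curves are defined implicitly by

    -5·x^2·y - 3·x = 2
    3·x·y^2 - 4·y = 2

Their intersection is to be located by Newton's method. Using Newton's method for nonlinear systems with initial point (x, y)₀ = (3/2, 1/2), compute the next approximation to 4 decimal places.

At (3/2, 1/2): F = (-12.1250, -2.8750).
Jacobian J = [[-10·x·y - 3, -5·x^2], [3·y^2, 6·x·y - 4]].
At the point, J = [[-10.5000, -11.2500], [0.7500, 0.5000]] (det J = 3.1875).
Solving J·Δ = −F gives Δ = (12.0490, -12.3235).
Then the next iterate is (x, y)₁ = (13.5490, -11.8235).

(13.5490, -11.8235)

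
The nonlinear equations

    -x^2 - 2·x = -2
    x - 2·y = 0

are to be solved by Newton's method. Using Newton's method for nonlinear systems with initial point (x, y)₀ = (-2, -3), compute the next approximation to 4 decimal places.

(-3.0000, -1.5000)

At (-2, -3): F = (2.0000, 4.0000).
Jacobian J = [[-2·x - 2, 0], [1, -2]].
At the point, J = [[2.0000, 0.0000], [1.0000, -2.0000]] (det J = -4.0000).
Solving J·Δ = −F gives Δ = (-1.0000, 1.5000).
Then the next iterate is (x, y)₁ = (-3.0000, -1.5000).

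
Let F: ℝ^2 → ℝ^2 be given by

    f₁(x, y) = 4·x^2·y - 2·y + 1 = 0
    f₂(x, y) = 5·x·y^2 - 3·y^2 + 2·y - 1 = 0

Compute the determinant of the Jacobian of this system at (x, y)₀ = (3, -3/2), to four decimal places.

841.5000

J = [[8·x·y, 4·x^2 - 2], [5·y^2, 10·x·y - 6·y + 2]].
At the point, J = [[-36.0000, 34.0000], [11.2500, -34.0000]].
det J = 841.5000.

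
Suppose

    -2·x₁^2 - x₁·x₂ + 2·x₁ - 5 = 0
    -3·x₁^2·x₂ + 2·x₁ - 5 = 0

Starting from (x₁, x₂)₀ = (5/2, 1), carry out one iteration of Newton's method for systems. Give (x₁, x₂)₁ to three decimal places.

(0.780, 1.193)

At (5/2, 1): F = (-15.000, -18.750).
Jacobian J = [[-4·x₁ - x₂ + 2, -x₁], [-6·x₁·x₂ + 2, -3·x₁^2]].
At the point, J = [[-9.000, -2.500], [-13.000, -18.750]] (det J = 136.250).
Solving J·Δ = −F gives Δ = (-1.720, 0.193).
Then the next iterate is (x₁, x₂)₁ = (0.780, 1.193).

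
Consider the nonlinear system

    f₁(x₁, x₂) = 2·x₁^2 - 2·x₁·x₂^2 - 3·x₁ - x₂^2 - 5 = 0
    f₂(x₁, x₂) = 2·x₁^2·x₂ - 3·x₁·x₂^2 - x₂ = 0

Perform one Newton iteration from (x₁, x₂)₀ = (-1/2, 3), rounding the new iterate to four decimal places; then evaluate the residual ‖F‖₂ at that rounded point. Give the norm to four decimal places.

2.8285

At (-1/2, 3): F = (-3.0000, 12.0000).
Jacobian J = [[4·x₁ - 2·x₂^2 - 3, -4·x₁·x₂ - 2·x₂], [4·x₁·x₂ - 3·x₂^2, 2·x₁^2 - 6·x₁·x₂ - 1]].
At the point, J = [[-23.0000, 0.0000], [-33.0000, 8.5000]] (det J = -195.5000).
Solving J·Δ = −F gives Δ = (-0.1304, -1.9182).
Then the next iterate is (x₁, x₂)₁ = (-0.6304, 1.0818).
Re-evaluating at (-0.6304, 1.0818): F = (-2.008780, 1.991278), so ‖F‖₂ = 2.8285.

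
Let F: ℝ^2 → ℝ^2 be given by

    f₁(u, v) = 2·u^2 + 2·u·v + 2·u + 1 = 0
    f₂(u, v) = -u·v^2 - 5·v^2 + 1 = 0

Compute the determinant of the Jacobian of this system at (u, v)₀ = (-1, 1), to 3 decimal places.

J = [[4·u + 2·v + 2, 2·u], [-v^2, -2·u·v - 10·v]].
At the point, J = [[0.000, -2.000], [-1.000, -8.000]].
det J = -2.000.

-2.000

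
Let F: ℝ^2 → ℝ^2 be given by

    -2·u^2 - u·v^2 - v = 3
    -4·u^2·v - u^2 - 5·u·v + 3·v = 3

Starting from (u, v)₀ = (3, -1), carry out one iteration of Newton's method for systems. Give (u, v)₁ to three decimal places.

(1.185, -1.120)

At (3, -1): F = (-23.000, 36.000).
Jacobian J = [[-4·u - v^2, -2·u·v - 1], [-8·u·v - 2·u - 5·v, -4·u^2 - 5·u + 3]].
At the point, J = [[-13.000, 5.000], [23.000, -48.000]] (det J = 509.000).
Solving J·Δ = −F gives Δ = (-1.815, -0.120).
Then the next iterate is (u, v)₁ = (1.185, -1.120).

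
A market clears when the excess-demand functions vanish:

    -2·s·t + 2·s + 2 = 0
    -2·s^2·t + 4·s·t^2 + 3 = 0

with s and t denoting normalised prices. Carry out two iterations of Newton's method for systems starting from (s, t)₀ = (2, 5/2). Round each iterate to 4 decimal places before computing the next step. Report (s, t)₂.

(3.2933, 1.2088)

At (2, 5/2): F = (-4.0000, 33.0000).
Jacobian J = [[-2·t + 2, -2·s], [-4·s·t + 4·t^2, -2·s^2 + 8·s·t]].
At the point, J = [[-3.0000, -4.0000], [5.0000, 32.0000]] (det J = -76.0000).
Solving J·Δ = −F gives Δ = (0.0526, -1.0395).
Then the next iterate is (s, t)₁ = (2.0526, 1.4605).
Round to (2.0526, 1.4605) and repeat: F = (0.109555, 8.206618), J = [[-0.9210, -4.1052], [-3.459048, 15.556245]].
Δ = (1.2407, -0.2517), so (s, t)₂ = (3.2933, 1.2088).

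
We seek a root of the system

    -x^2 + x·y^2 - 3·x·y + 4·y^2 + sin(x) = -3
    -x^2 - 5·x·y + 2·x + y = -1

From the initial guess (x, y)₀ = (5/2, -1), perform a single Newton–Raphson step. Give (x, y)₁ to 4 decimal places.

(0.8777, -0.3039)

At (5/2, -1): F = (11.348472, 11.2500).
Jacobian J = [[-2·x + y^2 - 3·y + cos(x), 2·x·y - 3·x + 8·y], [-2·x - 5·y + 2, -5·x + 1]].
At the point, J = [[-1.801144, -20.5000], [2.0000, -11.5000]] (det J = 61.713152).
Solving J·Δ = −F gives Δ = (-1.6223, 0.6961).
Then the next iterate is (x, y)₁ = (0.8777, -0.3039).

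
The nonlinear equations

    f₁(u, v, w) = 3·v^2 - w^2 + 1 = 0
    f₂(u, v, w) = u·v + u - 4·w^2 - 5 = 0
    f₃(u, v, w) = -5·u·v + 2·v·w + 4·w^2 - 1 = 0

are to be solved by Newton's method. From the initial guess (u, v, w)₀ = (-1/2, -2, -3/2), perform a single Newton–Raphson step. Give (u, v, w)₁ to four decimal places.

At (-1/2, -2, -3/2): F = (10.7500, -13.5000, 9.0000).
Jacobian J = [[0, 6·v, -2·w], [v + 1, u, -8·w], [-5·v, -5·u + 2·w, 2·v + 8·w]].
At the point, J = [[0.0000, -12.0000, 3.0000], [-1.0000, -0.5000, 12.0000], [10.0000, -0.5000, -16.0000]] (det J = -1231.5000).
Solving J·Δ = −F gives Δ = (1.2020, 1.2148, 1.2758).
Then the next iterate is (u, v, w)₁ = (0.7020, -0.7852, -0.2242).

(0.7020, -0.7852, -0.2242)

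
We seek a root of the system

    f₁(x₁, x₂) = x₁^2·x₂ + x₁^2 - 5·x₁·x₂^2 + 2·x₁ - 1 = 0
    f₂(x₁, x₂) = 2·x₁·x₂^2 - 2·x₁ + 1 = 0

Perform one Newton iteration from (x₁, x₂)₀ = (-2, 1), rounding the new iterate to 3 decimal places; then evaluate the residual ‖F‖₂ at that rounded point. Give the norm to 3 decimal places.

2.113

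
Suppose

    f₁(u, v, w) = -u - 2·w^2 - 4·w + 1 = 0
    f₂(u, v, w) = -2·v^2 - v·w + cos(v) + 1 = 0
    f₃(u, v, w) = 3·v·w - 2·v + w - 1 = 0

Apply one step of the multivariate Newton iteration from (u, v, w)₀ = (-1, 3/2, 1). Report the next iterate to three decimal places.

(-3.669, 0.915, 0.834)

At (-1, 3/2, 1): F = (-4.000, -4.92926, 1.500).
Jacobian J = [[-1, 0, -4·w - 4], [0, -4·v - w - sin(v), -v], [0, 3·w - 2, 3·v + 1]].
At the point, J = [[-1.000, 0.000, -8.000], [0.000, -7.99749, -1.500], [0.000, 1.000, 5.500]] (det J = 42.48622).
Solving J·Δ = −F gives Δ = (-2.669, -0.585, -0.166).
Then the next iterate is (u, v, w)₁ = (-3.669, 0.915, 0.834).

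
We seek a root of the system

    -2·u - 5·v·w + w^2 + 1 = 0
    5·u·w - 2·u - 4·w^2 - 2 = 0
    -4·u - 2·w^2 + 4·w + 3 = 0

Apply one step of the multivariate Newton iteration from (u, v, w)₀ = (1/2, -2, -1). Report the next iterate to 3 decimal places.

At (1/2, -2, -1): F = (-9.000, -9.500, -5.000).
Jacobian J = [[-2, -5·w, -5·v + 2·w], [5·w - 2, 0, 5·u - 8·w], [-4, 0, -4·w + 4]].
At the point, J = [[-2.000, 5.000, 8.000], [-7.000, 0.000, 10.500], [-4.000, 0.000, 8.000]] (det J = 70.000).
Solving J·Δ = −F gives Δ = (-1.679, 1.471, -0.214).
Then the next iterate is (u, v, w)₁ = (-1.179, -0.529, -1.214).

(-1.179, -0.529, -1.214)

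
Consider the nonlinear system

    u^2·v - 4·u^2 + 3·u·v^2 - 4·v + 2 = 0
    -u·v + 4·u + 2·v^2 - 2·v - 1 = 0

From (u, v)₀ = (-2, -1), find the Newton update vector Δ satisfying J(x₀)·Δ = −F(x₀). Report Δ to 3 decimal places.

(1.079, -0.401)

At (-2, -1): F = (-20.000, -7.000).
Jacobian J = [[2·u·v - 8·u + 3·v^2, u^2 + 6·u·v - 4], [-v + 4, -u + 4·v - 2]].
At the point, J = [[23.000, 12.000], [5.000, -4.000]] (det J = -152.000).
Solving J·Δ = −F gives Δ = (1.079, -0.401).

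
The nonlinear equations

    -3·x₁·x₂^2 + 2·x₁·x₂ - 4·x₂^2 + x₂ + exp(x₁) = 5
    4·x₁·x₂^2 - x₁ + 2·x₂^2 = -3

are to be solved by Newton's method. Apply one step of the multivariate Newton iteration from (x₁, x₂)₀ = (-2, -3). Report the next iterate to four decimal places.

(-1.9060, -1.7303)

At (-2, -3): F = (22.135335, -49.0000).
Jacobian J = [[-3·x₂^2 + 2·x₂ + exp(x₁), -6·x₁·x₂ + 2·x₁ - 8·x₂ + 1], [4·x₂^2 - 1, 8·x₁·x₂ + 4·x₂]].
At the point, J = [[-32.864665, -15.0000], [35.0000, 36.0000]] (det J = -658.127930).
Solving J·Δ = −F gives Δ = (0.0940, 1.2697).
Then the next iterate is (x₁, x₂)₁ = (-1.9060, -1.7303).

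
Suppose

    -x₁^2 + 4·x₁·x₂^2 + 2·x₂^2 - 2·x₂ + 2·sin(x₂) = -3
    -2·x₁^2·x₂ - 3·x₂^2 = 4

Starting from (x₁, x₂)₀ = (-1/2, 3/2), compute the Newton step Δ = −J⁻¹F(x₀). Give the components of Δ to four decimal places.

At (-1/2, 3/2): F = (1.744990, -11.5000).
Jacobian J = [[-2·x₁ + 4·x₂^2, 8·x₁·x₂ + 4·x₂ + 2·cos(x₂) - 2], [-4·x₁·x₂, -2·x₁^2 - 6·x₂]].
At the point, J = [[10.0000, -1.858526], [3.0000, -9.5000]] (det J = -89.424423).
Solving J·Δ = −F gives Δ = (-0.4244, -1.3445).

(-0.4244, -1.3445)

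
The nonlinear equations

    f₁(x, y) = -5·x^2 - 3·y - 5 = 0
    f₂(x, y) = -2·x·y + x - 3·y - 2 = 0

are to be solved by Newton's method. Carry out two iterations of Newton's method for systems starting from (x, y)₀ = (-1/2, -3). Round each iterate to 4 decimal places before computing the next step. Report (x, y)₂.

(-1.1166, -3.7009)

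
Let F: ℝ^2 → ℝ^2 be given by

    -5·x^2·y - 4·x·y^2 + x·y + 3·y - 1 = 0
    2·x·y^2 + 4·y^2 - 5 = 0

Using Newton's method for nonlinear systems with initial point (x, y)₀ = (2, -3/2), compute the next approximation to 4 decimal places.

At (2, -3/2): F = (3.5000, 13.0000).
Jacobian J = [[-10·x·y - 4·y^2 + y, -5·x^2 - 8·x·y + x + 3], [2·y^2, 4·x·y + 8·y]].
At the point, J = [[19.5000, 9.0000], [4.5000, -24.0000]] (det J = -508.5000).
Solving J·Δ = −F gives Δ = (-0.3953, 0.4676).
Then the next iterate is (x, y)₁ = (1.6047, -1.0324).

(1.6047, -1.0324)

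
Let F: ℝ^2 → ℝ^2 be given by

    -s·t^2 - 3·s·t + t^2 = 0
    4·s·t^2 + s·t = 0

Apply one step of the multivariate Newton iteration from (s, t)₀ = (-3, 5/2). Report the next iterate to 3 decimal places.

(5.727, 5.000)

At (-3, 5/2): F = (47.500, -82.500).
Jacobian J = [[-t^2 - 3·t, -2·s·t - 3·s + 2·t], [4·t^2 + t, 8·s·t + s]].
At the point, J = [[-13.750, 29.000], [27.500, -63.000]] (det J = 68.750).
Solving J·Δ = −F gives Δ = (8.727, 2.500).
Then the next iterate is (s, t)₁ = (5.727, 5.000).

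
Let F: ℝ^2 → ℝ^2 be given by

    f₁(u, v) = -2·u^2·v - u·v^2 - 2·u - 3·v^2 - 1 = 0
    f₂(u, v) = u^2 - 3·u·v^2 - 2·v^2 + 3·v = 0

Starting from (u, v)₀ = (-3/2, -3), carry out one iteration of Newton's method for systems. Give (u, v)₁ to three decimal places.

(-1.304, -2.179)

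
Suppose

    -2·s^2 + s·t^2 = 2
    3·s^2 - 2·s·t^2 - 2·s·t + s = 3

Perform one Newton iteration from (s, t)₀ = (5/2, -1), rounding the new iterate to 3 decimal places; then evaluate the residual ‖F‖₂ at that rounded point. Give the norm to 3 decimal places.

At (5/2, -1): F = (-12.000, 18.250).
Jacobian J = [[-4·s + t^2, 2·s·t], [6·s - 2·t^2 - 2·t + 1, -4·s·t - 2·s]].
At the point, J = [[-9.000, -5.000], [16.000, 5.000]] (det J = 35.000).
Solving J·Δ = −F gives Δ = (-0.893, -0.793).
Then the next iterate is (s, t)₁ = (1.607, -1.793).
Re-evaluating at (1.607, -1.793): F = (-1.99864, 1.78452), so ‖F‖₂ = 2.679.

2.679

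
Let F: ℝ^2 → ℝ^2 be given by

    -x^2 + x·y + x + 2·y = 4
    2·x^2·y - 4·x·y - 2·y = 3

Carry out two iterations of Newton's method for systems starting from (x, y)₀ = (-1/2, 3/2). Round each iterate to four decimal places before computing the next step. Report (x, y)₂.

(-0.5662, 3.3999)

At (-1/2, 3/2): F = (-2.5000, -2.2500).
Jacobian J = [[-2·x + y + 1, x + 2], [4·x·y - 4·y, 2·x^2 - 4·x - 2]].
At the point, J = [[3.5000, 1.5000], [-9.0000, 0.5000]] (det J = 15.2500).
Solving J·Δ = −F gives Δ = (-0.1393, 1.9918).
Then the next iterate is (x, y)₁ = (-0.6393, 3.4918).
Round to (-0.6393, 3.4918) and repeat: F = (-0.296712, 1.799860), J = [[5.7704, 1.3607], [-22.896431, 1.374609]].
Δ = (0.0731, -0.0919), so (x, y)₂ = (-0.5662, 3.3999).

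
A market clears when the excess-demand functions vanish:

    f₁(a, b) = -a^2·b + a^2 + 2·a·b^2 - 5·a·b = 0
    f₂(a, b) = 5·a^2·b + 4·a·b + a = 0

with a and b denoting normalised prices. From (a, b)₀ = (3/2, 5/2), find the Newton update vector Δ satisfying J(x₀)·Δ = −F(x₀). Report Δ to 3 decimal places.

(-0.880, -0.112)

At (3/2, 5/2): F = (-3.375, 44.625).
Jacobian J = [[-2·a·b + 2·a + 2·b^2 - 5·b, -a^2 + 4·a·b - 5·a], [10·a·b + 4·b + 1, 5·a^2 + 4·a]].
At the point, J = [[-4.500, 5.250], [48.500, 17.250]] (det J = -332.250).
Solving J·Δ = −F gives Δ = (-0.880, -0.112).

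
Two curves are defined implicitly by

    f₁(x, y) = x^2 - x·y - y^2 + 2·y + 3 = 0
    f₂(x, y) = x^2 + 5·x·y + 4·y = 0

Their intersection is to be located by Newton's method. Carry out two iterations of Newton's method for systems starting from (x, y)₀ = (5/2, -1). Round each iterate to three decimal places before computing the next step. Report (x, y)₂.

(-0.837, -0.118)

At (5/2, -1): F = (8.750, -10.250).
Jacobian J = [[2·x - y, -x - 2·y + 2], [2·x + 5·y, 5·x + 4]].
At the point, J = [[6.000, 1.500], [0.000, 16.500]] (det J = 99.000).
Solving J·Δ = −F gives Δ = (-1.614, 0.621).
Then the next iterate is (x, y)₁ = (0.886, -0.379).
Round to (0.886, -0.379) and repeat: F = (3.21915, -2.40997), J = [[2.151, 1.872], [-0.123, 8.430]].
Δ = (-1.723, 0.261), so (x, y)₂ = (-0.837, -0.118).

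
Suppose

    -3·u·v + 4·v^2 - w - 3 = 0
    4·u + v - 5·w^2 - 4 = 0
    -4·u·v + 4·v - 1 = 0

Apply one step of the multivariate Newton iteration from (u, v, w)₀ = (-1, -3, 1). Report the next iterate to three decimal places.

At (-1, -3, 1): F = (23.000, -16.000, -25.000).
Jacobian J = [[-3·v, -3·u + 8·v, -1], [4, 1, -10·w], [-4·v, -4·u + 4, 0]].
At the point, J = [[9.000, -21.000, -1.000], [4.000, 1.000, -10.000], [12.000, 8.000, 0.000]] (det J = 3220.000).
Solving J·Δ = −F gives Δ = (1.027, 1.584, -1.031).
Then the next iterate is (u, v, w)₁ = (0.027, -1.416, -0.031).

(0.027, -1.416, -0.031)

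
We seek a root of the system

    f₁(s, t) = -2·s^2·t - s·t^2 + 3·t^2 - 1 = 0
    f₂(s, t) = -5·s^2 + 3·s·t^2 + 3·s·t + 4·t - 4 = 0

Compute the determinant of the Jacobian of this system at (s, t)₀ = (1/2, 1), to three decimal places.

J = [[-4·s·t - t^2, -2·s^2 - 2·s·t + 6·t], [-10·s + 3·t^2 + 3·t, 6·s·t + 3·s + 4]].
At the point, J = [[-3.000, 4.500], [1.000, 8.500]].
det J = -30.000.

-30.000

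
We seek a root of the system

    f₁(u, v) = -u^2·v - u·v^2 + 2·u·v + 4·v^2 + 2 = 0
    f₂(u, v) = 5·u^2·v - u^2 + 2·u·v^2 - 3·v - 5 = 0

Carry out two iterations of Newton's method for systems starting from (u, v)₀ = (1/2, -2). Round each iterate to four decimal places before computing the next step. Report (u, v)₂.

(-6.3721, 2.7047)

At (1/2, -2): F = (14.5000, 2.2500).
Jacobian J = [[-2·u·v - v^2 + 2·v, -u^2 - 2·u·v + 2·u + 8·v], [10·u·v - 2·u + 2·v^2, 5·u^2 + 4·u·v - 3]].
At the point, J = [[-6.0000, -13.2500], [-3.0000, -5.7500]] (det J = -5.2500).
Solving J·Δ = −F gives Δ = (-10.2024, 5.7143).
Then the next iterate is (u, v)₁ = (-9.7024, 3.7143).
Round to (-9.7024, 3.7143) and repeat: F = (-230.688049, 1370.268669), J = [[65.707824, -11.751717], [-313.379394, 323.532332]].
Δ = (3.3303, -1.0096), so (u, v)₂ = (-6.3721, 2.7047).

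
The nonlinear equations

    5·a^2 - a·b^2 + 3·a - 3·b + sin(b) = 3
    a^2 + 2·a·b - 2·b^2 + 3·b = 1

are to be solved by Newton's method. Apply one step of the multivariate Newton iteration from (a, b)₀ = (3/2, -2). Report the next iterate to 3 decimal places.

(0.421, -0.738)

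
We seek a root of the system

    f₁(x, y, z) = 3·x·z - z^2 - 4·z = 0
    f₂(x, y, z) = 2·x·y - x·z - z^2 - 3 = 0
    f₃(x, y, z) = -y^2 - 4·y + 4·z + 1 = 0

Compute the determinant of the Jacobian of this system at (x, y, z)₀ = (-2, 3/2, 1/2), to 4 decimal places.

J = [[3·z, 0, 3·x - 2·z - 4], [2·y - z, 2·x, -x - 2·z], [0, -2·y - 4, 4]].
At the point, J = [[1.5000, 0.0000, -11.0000], [2.5000, -4.0000, 1.0000], [0.0000, -7.0000, 4.0000]].
det J = 179.0000.

179.0000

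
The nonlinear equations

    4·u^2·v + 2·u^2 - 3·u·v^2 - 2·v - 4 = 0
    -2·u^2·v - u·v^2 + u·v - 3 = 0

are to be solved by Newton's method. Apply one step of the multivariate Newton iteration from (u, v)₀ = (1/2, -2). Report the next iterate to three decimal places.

At (1/2, -2): F = (-7.500, -5.000).
Jacobian J = [[8·u·v + 4·u - 3·v^2, 4·u^2 - 6·u·v - 2], [-4·u·v - v^2 + v, -2·u^2 - 2·u·v + u]].
At the point, J = [[-18.000, 5.000], [-2.000, 2.000]] (det J = -26.000).
Solving J·Δ = −F gives Δ = (0.385, 2.885).
Then the next iterate is (u, v)₁ = (0.885, 0.885).

(0.885, 0.885)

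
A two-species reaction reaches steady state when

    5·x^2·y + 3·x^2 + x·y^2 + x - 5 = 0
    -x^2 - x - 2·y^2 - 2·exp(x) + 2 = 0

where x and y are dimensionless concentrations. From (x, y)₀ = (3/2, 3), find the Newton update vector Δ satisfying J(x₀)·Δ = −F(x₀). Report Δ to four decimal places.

(-0.0486, -2.3403)

At (3/2, 3): F = (50.5000, -28.713378).
Jacobian J = [[10·x·y + 6·x + y^2 + 1, 5·x^2 + 2·x·y], [-2·x - 2·exp(x) - 1, -4·y]].
At the point, J = [[64.0000, 20.2500], [-12.963378, -12.0000]] (det J = -505.491593).
Solving J·Δ = −F gives Δ = (-0.0486, -2.3403).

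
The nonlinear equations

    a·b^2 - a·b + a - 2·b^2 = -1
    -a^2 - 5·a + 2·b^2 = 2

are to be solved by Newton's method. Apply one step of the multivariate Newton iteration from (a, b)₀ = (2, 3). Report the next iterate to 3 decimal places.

(2.485, 3.197)

At (2, 3): F = (-3.000, 2.000).
Jacobian J = [[b^2 - b + 1, 2·a·b - a - 4·b], [-2·a - 5, 4·b]].
At the point, J = [[7.000, -2.000], [-9.000, 12.000]] (det J = 66.000).
Solving J·Δ = −F gives Δ = (0.485, 0.197).
Then the next iterate is (a, b)₁ = (2.485, 3.197).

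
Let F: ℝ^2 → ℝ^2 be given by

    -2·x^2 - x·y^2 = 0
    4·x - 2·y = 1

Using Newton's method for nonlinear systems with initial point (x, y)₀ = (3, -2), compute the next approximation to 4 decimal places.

(-4.5000, -9.5000)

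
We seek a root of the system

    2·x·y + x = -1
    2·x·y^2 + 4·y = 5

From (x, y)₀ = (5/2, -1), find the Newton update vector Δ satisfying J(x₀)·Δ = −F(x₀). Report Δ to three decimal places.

At (5/2, -1): F = (-1.500, -4.000).
Jacobian J = [[2·y + 1, 2·x], [2·y^2, 4·x·y + 4]].
At the point, J = [[-1.000, 5.000], [2.000, -6.000]] (det J = -4.000).
Solving J·Δ = −F gives Δ = (7.250, 1.750).

(7.250, 1.750)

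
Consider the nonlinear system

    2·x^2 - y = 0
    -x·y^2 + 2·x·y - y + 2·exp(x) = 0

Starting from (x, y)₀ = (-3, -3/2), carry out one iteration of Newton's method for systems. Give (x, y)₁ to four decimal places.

At (-3, -3/2): F = (19.5000, 17.349574).
Jacobian J = [[4·x, -1], [-y^2 + 2·y + 2·exp(x), -2·x·y + 2·x - 1]].
At the point, J = [[-12.0000, -1.0000], [-5.150426, -16.0000]] (det J = 186.849574).
Solving J·Δ = −F gives Δ = (1.5769, 0.5767).
Then the next iterate is (x, y)₁ = (-1.4231, -0.9233).

(-1.4231, -0.9233)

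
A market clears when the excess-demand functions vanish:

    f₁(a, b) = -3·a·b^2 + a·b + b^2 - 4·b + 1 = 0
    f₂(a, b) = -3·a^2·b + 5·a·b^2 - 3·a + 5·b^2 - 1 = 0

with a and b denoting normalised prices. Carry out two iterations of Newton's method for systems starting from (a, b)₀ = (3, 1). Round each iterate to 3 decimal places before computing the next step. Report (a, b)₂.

At (3, 1): F = (-8.000, -17.000).
Jacobian J = [[-3·b^2 + b, -6·a·b + a + 2·b - 4], [-6·a·b + 5·b^2 - 3, -3·a^2 + 10·a·b + 10·b]].
At the point, J = [[-2.000, -17.000], [-16.000, 13.000]] (det J = -298.000).
Solving J·Δ = −F gives Δ = (-1.319, -0.315).
Then the next iterate is (a, b)₁ = (1.681, 0.685).
Round to (1.681, 0.685) and repeat: F = (-2.48559, -5.55998), J = [[-0.72268, -7.85791], [-7.56278, 9.88757]].
Δ = (-1.025, -0.222), so (a, b)₂ = (0.656, 0.463).

(0.656, 0.463)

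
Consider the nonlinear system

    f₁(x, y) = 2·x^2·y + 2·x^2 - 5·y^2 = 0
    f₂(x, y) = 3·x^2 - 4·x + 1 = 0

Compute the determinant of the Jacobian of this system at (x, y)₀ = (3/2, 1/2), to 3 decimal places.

2.500

J = [[4·x·y + 4·x, 2·x^2 - 10·y], [6·x - 4, 0]].
At the point, J = [[9.000, -0.500], [5.000, 0.000]].
det J = 2.500.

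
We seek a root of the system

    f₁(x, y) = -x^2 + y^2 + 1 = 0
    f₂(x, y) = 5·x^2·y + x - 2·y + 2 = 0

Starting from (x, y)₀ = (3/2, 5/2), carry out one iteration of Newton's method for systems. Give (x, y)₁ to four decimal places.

At (3/2, 5/2): F = (5.0000, 26.6250).
Jacobian J = [[-2·x, 2·y], [10·x·y + 1, 5·x^2 - 2]].
At the point, J = [[-3.0000, 5.0000], [38.5000, 9.2500]] (det J = -220.2500).
Solving J·Δ = −F gives Δ = (-0.3944, -1.2367).
Then the next iterate is (x, y)₁ = (1.1056, 1.2633).

(1.1056, 1.2633)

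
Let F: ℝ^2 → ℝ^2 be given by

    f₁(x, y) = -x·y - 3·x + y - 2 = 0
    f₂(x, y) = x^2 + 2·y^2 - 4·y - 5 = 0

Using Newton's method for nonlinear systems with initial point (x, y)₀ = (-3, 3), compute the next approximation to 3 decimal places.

(1.667, 5.250)

At (-3, 3): F = (19.000, 10.000).
Jacobian J = [[-y - 3, -x + 1], [2·x, 4·y - 4]].
At the point, J = [[-6.000, 4.000], [-6.000, 8.000]] (det J = -24.000).
Solving J·Δ = −F gives Δ = (4.667, 2.250).
Then the next iterate is (x, y)₁ = (1.667, 5.250).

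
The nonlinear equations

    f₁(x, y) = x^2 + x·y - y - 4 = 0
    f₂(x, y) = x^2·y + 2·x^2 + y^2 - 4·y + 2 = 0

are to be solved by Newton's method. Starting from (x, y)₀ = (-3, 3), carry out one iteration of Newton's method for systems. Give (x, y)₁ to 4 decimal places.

At (-3, 3): F = (-7.0000, 44.0000).
Jacobian J = [[2·x + y, x - 1], [2·x·y + 4·x, x^2 + 2·y - 4]].
At the point, J = [[-3.0000, -4.0000], [-30.0000, 11.0000]] (det J = -153.0000).
Solving J·Δ = −F gives Δ = (0.6471, -2.2353).
Then the next iterate is (x, y)₁ = (-2.3529, 0.7647).

(-2.3529, 0.7647)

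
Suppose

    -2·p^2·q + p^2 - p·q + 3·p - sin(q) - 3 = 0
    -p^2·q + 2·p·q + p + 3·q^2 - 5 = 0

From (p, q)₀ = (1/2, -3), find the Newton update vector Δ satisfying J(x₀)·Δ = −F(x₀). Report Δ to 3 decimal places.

(-0.145, 1.191)

At (1/2, -3): F = (1.89112, 20.250).
Jacobian J = [[-4·p·q + 2·p - q + 3, -2·p^2 - p - cos(q)], [-2·p·q + 2·q + 1, -p^2 + 2·p + 6·q]].
At the point, J = [[13.000, -0.01001], [-2.000, -17.250]] (det J = -224.27002).
Solving J·Δ = −F gives Δ = (-0.145, 1.191).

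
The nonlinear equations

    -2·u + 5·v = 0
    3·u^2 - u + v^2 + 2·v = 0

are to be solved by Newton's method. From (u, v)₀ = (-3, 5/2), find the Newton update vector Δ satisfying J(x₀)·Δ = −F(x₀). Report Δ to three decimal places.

At (-3, 5/2): F = (18.500, 41.250).
Jacobian J = [[-2, 5], [6·u - 1, 2·v + 2]].
At the point, J = [[-2.000, 5.000], [-19.000, 7.000]] (det J = 81.000).
Solving J·Δ = −F gives Δ = (0.948, -3.321).

(0.948, -3.321)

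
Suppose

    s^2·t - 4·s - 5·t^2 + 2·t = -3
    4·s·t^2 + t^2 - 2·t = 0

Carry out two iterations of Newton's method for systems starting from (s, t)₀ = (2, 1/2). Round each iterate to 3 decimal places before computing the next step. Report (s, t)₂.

At (2, 1/2): F = (-3.250, 1.250).
Jacobian J = [[2·s·t - 4, s^2 - 10·t + 2], [4·t^2, 8·s·t + 2·t - 2]].
At the point, J = [[-2.000, 1.000], [1.000, 7.000]] (det J = -15.000).
Solving J·Δ = −F gives Δ = (-1.600, 0.050).
Then the next iterate is (s, t)₁ = (0.400, 0.550).
Round to (0.400, 0.550) and repeat: F = (1.07550, -0.31350), J = [[-3.560, -3.340], [1.210, 0.860]].
Δ = (0.125, 0.189), so (s, t)₂ = (0.525, 0.739).

(0.525, 0.739)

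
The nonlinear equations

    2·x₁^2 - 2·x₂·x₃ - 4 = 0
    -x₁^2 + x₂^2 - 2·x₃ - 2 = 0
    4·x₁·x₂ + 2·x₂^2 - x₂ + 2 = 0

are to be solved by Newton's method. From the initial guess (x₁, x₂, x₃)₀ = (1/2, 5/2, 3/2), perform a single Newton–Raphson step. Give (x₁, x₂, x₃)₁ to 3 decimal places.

(-0.062, 1.466, -0.304)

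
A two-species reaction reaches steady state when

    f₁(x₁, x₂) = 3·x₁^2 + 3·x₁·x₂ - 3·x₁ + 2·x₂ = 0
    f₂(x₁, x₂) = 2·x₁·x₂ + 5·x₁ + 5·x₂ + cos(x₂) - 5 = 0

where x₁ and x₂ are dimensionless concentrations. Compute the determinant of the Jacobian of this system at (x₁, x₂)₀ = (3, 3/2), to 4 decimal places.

107.0488

J = [[6·x₁ + 3·x₂ - 3, 3·x₁ + 2], [2·x₂ + 5, 2·x₁ - sin(x₂) + 5]].
At the point, J = [[19.5000, 11.0000], [8.0000, 10.002505]].
det J = 107.0488.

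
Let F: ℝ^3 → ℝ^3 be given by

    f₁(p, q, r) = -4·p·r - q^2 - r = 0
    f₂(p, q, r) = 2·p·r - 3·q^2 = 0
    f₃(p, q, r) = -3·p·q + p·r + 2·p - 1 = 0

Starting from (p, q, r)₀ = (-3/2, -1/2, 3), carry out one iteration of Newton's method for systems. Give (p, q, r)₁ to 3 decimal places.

At (-3/2, -1/2, 3): F = (14.750, -9.750, -10.750).
Jacobian J = [[-4·r, -2·q, -4·p - 1], [2·r, -6·q, 2·p], [-3·q + r + 2, -3·p, p]].
At the point, J = [[-12.000, 1.000, 5.000], [6.000, 3.000, -3.000], [6.500, 4.500, -1.500]] (det J = -81.000).
Solving J·Δ = −F gives Δ = (1.139, 0.630, -0.343).
Then the next iterate is (p, q, r)₁ = (-0.361, 0.130, 2.657).

(-0.361, 0.130, 2.657)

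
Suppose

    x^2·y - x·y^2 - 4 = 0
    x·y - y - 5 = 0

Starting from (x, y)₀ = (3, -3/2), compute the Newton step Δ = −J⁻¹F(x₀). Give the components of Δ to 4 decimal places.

(-21.2222, -11.9167)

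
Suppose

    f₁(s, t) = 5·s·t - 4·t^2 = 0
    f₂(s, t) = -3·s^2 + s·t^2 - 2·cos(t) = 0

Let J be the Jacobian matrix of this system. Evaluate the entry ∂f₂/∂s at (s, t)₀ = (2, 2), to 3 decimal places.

∂f₂/∂s = -6·s + t^2.
At (2, 2) this is -8.000.

-8.000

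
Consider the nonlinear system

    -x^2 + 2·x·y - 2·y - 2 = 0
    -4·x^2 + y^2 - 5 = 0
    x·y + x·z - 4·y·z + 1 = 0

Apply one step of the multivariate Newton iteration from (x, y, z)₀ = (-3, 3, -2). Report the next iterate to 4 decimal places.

(-1.2348, 1.2727, -0.9914)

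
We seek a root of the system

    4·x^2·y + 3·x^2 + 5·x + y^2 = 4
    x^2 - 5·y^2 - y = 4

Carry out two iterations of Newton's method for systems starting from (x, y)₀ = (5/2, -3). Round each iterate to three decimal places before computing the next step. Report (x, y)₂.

(2.512, -0.993)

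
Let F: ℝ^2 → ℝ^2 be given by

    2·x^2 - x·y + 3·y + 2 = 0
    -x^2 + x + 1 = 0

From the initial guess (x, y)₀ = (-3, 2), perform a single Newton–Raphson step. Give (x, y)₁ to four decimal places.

(-1.4286, 0.3333)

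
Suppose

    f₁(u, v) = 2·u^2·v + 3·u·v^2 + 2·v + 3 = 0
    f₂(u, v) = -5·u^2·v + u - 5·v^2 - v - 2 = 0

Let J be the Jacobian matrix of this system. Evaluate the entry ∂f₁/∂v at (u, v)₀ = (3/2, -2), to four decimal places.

-11.5000

∂f₁/∂v = 2·u^2 + 6·u·v + 2.
At (3/2, -2) this is -11.5000.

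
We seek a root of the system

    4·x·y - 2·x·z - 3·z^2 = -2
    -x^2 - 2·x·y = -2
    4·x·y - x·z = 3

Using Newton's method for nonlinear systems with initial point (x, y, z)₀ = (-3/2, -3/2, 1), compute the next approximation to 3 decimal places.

At (-3/2, -3/2, 1): F = (11.000, -4.750, 7.500).
Jacobian J = [[4·y - 2·z, 4·x, -2·x - 6·z], [-2·x - 2·y, -2·x, 0], [4·y - z, 4·x, -x]].
At the point, J = [[-8.000, -6.000, -3.000], [6.000, 3.000, 0.000], [-7.000, -6.000, 1.500]] (det J = 63.000).
Solving J·Δ = −F gives Δ = (0.179, 1.226, 0.738).
Then the next iterate is (x, y, z)₁ = (-1.321, -0.274, 1.738).

(-1.321, -0.274, 1.738)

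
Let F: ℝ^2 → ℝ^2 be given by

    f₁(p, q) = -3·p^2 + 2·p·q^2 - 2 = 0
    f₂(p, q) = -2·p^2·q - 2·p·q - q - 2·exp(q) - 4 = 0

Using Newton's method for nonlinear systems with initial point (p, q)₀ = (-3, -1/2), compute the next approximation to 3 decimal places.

At (-3, -1/2): F = (-30.500, 1.28694).
Jacobian J = [[-6·p + 2·q^2, 4·p·q], [-4·p·q - 2·q, -2·p^2 - 2·p - 2·exp(q) - 1]].
At the point, J = [[18.500, 6.000], [-5.000, -14.21306]] (det J = -232.94163).
Solving J·Δ = −F gives Δ = (1.828, -0.552).
Then the next iterate is (p, q)₁ = (-1.172, -1.052).

(-1.172, -1.052)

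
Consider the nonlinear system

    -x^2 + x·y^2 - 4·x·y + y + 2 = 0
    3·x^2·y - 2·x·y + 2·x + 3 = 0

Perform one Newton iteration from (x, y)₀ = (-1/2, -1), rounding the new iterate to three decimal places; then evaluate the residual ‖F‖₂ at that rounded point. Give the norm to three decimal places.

1.058

At (-1/2, -1): F = (-1.750, 0.250).
Jacobian J = [[-2·x + y^2 - 4·y, 2·x·y - 4·x + 1], [6·x·y - 2·y + 2, 3·x^2 - 2·x]].
At the point, J = [[6.000, 4.000], [7.000, 1.750]] (det J = -17.500).
Solving J·Δ = −F gives Δ = (-0.232, 0.786).
Then the next iterate is (x, y)₁ = (-0.732, -0.214).
Re-evaluating at (-0.732, -0.214): F = (0.59006, 0.87870), so ‖F‖₂ = 1.058.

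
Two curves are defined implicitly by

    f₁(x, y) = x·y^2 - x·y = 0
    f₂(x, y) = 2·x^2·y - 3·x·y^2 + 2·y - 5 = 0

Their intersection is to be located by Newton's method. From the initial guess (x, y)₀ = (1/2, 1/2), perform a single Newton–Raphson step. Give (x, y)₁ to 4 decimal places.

(0.0000, 4.7500)

At (1/2, 1/2): F = (-0.1250, -4.1250).
Jacobian J = [[y^2 - y, 2·x·y - x], [4·x·y - 3·y^2, 2·x^2 - 6·x·y + 2]].
At the point, J = [[-0.2500, 0.0000], [0.2500, 1.0000]] (det J = -0.2500).
Solving J·Δ = −F gives Δ = (-0.5000, 4.2500).
Then the next iterate is (x, y)₁ = (0.0000, 4.7500).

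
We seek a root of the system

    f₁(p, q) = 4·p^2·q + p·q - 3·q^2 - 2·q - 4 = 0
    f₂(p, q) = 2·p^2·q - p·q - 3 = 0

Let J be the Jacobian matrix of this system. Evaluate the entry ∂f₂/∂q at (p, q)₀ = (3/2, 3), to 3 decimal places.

3.000

∂f₂/∂q = 2·p^2 - p.
At (3/2, 3) this is 3.000.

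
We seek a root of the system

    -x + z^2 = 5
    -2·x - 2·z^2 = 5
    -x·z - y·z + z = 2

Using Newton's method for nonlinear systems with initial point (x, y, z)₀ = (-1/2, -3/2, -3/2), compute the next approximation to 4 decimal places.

At (-1/2, -3/2, -3/2): F = (-2.2500, -8.5000, -6.5000).
Jacobian J = [[-1, 0, 2·z], [-2, 0, -4·z], [-z, -z, -x - y + 1]].
At the point, J = [[-1.0000, 0.0000, -3.0000], [-2.0000, 0.0000, 6.0000], [1.5000, 1.5000, 3.0000]] (det J = 18.0000).
Solving J·Δ = −F gives Δ = (-3.2500, 6.9167, 0.3333).
Then the next iterate is (x, y, z)₁ = (-3.7500, 5.4167, -1.1667).

(-3.7500, 5.4167, -1.1667)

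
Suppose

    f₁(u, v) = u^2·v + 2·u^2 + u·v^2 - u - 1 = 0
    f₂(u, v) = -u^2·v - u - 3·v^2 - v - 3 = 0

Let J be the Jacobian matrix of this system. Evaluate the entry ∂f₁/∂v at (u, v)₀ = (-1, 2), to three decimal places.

-3.000

∂f₁/∂v = u^2 + 2·u·v.
At (-1, 2) this is -3.000.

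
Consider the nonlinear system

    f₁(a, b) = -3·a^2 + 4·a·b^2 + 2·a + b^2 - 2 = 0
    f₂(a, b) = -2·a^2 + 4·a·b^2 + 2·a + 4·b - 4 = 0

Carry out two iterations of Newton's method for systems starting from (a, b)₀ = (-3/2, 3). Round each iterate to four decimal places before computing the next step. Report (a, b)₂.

At (-3/2, 3): F = (-56.7500, -53.5000).
Jacobian J = [[-6·a + 4·b^2 + 2, 8·a·b + 2·b], [-4·a + 4·b^2 + 2, 8·a·b + 4]].
At the point, J = [[47.0000, -30.0000], [44.0000, -32.0000]] (det J = -184.0000).
Solving J·Δ = −F gives Δ = (1.1467, -0.0951).
Then the next iterate is (a, b)₁ = (-0.3533, 2.9049).
Round to (-0.3533, 2.9049) and repeat: F = (-6.567828, -5.261851), J = [[37.873576, -2.400609], [37.166976, -4.210409]].
Δ = (0.2139, 0.6381), so (a, b)₂ = (-0.1394, 3.5430).

(-0.1394, 3.5430)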